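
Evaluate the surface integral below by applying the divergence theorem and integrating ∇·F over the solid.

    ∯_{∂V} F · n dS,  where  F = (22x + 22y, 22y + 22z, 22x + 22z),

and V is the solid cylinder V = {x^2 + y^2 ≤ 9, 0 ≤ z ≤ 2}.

By the divergence theorem,

    ∯_{∂V} F · n dS = ∭_V (∇ · F) dV.

Compute the divergence:
    ∇ · F = ∂F_x/∂x + ∂F_y/∂y + ∂F_z/∂z = 22 + 22 + 22 = 66.

In cylindrical coordinates, x = r cos(θ), y = r sin(θ), z = z, dV = r dr dθ dz, with 0 ≤ r ≤ 3, 0 ≤ θ ≤ 2π, 0 ≤ z ≤ 2.

The integrand, after substitution and multiplying by the volume element, becomes (66) · r, so

    ∭_V (∇·F) dV = ∫_0^{2π} ∫_0^{3} ∫_0^{2} (66) · r dz dr dθ.

Inner (z from 0 to 2): 132r.
Middle (r from 0 to 3): 594.
Outer (θ from 0 to 2π): 1188π.

Therefore ∯_{∂V} F · n dS = 1188π.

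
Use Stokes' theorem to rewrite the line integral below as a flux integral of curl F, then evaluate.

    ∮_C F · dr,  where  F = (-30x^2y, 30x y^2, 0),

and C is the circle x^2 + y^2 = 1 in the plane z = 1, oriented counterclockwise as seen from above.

Let S be the flat disk x^2 + y^2 ≤ 1 in the plane z = 1, with upward unit normal n̂ = ẑ. By Stokes' theorem,

    ∮_C F · dr = ∬_S (∇ × F) · n̂ dS = ∬_D (curl F)_z dA,

where D is the disk x^2 + y^2 ≤ 1.

Compute the curl of F = (-30x^2y, 30x y^2, 0):
    (∇ × F)_x = ∂F_z/∂y - ∂F_y/∂z = 0,
    (∇ × F)_y = ∂F_x/∂z - ∂F_z/∂x = 0,
    (∇ × F)_z = ∂F_y/∂x - ∂F_x/∂y = 30x^2 + 30y^2.

On z = 1, (curl F)_z = 30x^2 + 30y^2.

Convert to polar (x = r cos θ, y = r sin θ, dA = r dr dθ); the integrand becomes 30r^2, so

    ∬_D (curl F)_z dA = ∫_0^{2π} ∫_0^{1} (30r^2) · r dr dθ.

Inner (r from 0 to 1): 15/2.
Outer (θ from 0 to 2π): 15π.

Therefore ∮_C F · dr = 15π.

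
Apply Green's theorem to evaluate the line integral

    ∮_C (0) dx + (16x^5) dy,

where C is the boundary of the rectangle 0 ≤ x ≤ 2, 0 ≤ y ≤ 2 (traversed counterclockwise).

Green's theorem converts the closed line integral into a double integral over the enclosed region D:

    ∮_C P dx + Q dy = ∬_D (∂Q/∂x - ∂P/∂y) dA.

Here P = 0, Q = 16x^5, so

    ∂Q/∂x = 80x^4,    ∂P/∂y = 0,
    ∂Q/∂x - ∂P/∂y = 80x^4.

D is the region 0 ≤ x ≤ 2, 0 ≤ y ≤ 2. Evaluating the double integral:

    ∬_D (80x^4) dA = ∫_0^{2} ∫_0^{2} (80x^4) dy dx.

Inner (y from 0 to 2): 160x^4.
Outer (x from 0 to 2): 1024.

Therefore ∮_C P dx + Q dy = 1024.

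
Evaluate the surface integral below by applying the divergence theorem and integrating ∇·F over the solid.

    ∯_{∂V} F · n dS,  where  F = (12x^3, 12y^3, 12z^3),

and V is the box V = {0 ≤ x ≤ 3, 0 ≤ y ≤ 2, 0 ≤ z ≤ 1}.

By the divergence theorem,

    ∯_{∂V} F · n dS = ∭_V (∇ · F) dV.

Compute the divergence:
    ∇ · F = ∂F_x/∂x + ∂F_y/∂y + ∂F_z/∂z = 36x^2 + 36y^2 + 36z^2.

V is a rectangular box, so dV = dx dy dz with 0 ≤ x ≤ 3, 0 ≤ y ≤ 2, 0 ≤ z ≤ 1.

Integrate (36x^2 + 36y^2 + 36z^2) over V as an iterated integral:

    ∭_V (∇·F) dV = ∫_0^{3} ∫_0^{2} ∫_0^{1} (36x^2 + 36y^2 + 36z^2) dz dy dx.

Inner (z from 0 to 1): 36x^2 + 36y^2 + 12.
Middle (y from 0 to 2): 72x^2 + 120.
Outer (x from 0 to 3): 1008.

Therefore ∯_{∂V} F · n dS = 1008.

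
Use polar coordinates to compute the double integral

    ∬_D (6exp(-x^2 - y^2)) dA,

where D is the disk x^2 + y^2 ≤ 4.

The region D is 0 ≤ r ≤ 2, 0 ≤ θ ≤ 2π in polar coordinates, where x = r cos(θ), y = r sin(θ), and dA = r dr dθ.

Under the substitution, the integrand becomes 6exp(-r^2), so

    ∬_D (6exp(-x^2 - y^2)) dA = ∫_{0}^{2π} ∫_{0}^{2} (6exp(-r^2)) · r dr dθ.

Inner integral (in r): ∫_{0}^{2} (6exp(-r^2)) · r dr = 3 - 3exp(-4).

Outer integral (in θ): ∫_{0}^{2π} (3 - 3exp(-4)) dθ = -6π exp(-4) + 6π.

Therefore ∬_D (6exp(-x^2 - y^2)) dA = -6π exp(-4) + 6π.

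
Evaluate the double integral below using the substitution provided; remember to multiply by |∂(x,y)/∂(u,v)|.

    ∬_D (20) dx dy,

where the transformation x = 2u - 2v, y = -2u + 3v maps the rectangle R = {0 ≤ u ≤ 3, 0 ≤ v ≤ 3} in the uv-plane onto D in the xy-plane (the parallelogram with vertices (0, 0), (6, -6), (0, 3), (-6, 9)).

Compute the Jacobian determinant of (x, y) with respect to (u, v):

    ∂(x,y)/∂(u,v) = | 2  -2 | = (2)(3) - (-2)(-2) = 2.
                   | -2  3 |

Its absolute value is |J| = 2 (the area scaling factor).

Substituting x = 2u - 2v, y = -2u + 3v into the integrand,

    20 → 20,

so the integral becomes

    ∬_R (20) · |J| du dv = ∫_0^3 ∫_0^3 (40) dv du.

Inner (v): 120.
Outer (u): 360.

Therefore ∬_D (20) dx dy = 360.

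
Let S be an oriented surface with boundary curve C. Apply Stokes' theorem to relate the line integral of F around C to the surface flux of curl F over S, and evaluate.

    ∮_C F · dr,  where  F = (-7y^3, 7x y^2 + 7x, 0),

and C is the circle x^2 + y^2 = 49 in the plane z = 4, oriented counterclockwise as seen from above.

Let S be the flat disk x^2 + y^2 ≤ 49 in the plane z = 4, with upward unit normal n̂ = ẑ. By Stokes' theorem,

    ∮_C F · dr = ∬_S (∇ × F) · n̂ dS = ∬_D (curl F)_z dA,

where D is the disk x^2 + y^2 ≤ 49.

Compute the curl of F = (-7y^3, 7x y^2 + 7x, 0):
    (∇ × F)_x = ∂F_z/∂y - ∂F_y/∂z = 0,
    (∇ × F)_y = ∂F_x/∂z - ∂F_z/∂x = 0,
    (∇ × F)_z = ∂F_y/∂x - ∂F_x/∂y = 28y^2 + 7.

On z = 4, (curl F)_z = 28y^2 + 7.

Convert to polar (x = r cos θ, y = r sin θ, dA = r dr dθ); the integrand becomes 28r^2sin(θ)^2 + 7, so

    ∬_D (curl F)_z dA = ∫_0^{2π} ∫_0^{7} (28r^2sin(θ)^2 + 7) · r dr dθ.

Inner (r from 0 to 7): 16807sin(θ)^2 + 343/2.
Outer (θ from 0 to 2π): 17150π.

Therefore ∮_C F · dr = 17150π.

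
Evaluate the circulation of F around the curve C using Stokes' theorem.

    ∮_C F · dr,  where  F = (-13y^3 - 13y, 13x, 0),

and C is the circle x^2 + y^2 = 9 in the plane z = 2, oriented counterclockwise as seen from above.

Let S be the flat disk x^2 + y^2 ≤ 9 in the plane z = 2, with upward unit normal n̂ = ẑ. By Stokes' theorem,

    ∮_C F · dr = ∬_S (∇ × F) · n̂ dS = ∬_D (curl F)_z dA,

where D is the disk x^2 + y^2 ≤ 9.

Compute the curl of F = (-13y^3 - 13y, 13x, 0):
    (∇ × F)_x = ∂F_z/∂y - ∂F_y/∂z = 0,
    (∇ × F)_y = ∂F_x/∂z - ∂F_z/∂x = 0,
    (∇ × F)_z = ∂F_y/∂x - ∂F_x/∂y = 39y^2 + 26.

On z = 2, (curl F)_z = 39y^2 + 26.

Convert to polar (x = r cos θ, y = r sin θ, dA = r dr dθ); the integrand becomes 39r^2sin(θ)^2 + 26, so

    ∬_D (curl F)_z dA = ∫_0^{2π} ∫_0^{3} (39r^2sin(θ)^2 + 26) · r dr dθ.

Inner (r from 0 to 3): 3159sin(θ)^2/4 + 117.
Outer (θ from 0 to 2π): 4095π/4.

Therefore ∮_C F · dr = 4095π/4.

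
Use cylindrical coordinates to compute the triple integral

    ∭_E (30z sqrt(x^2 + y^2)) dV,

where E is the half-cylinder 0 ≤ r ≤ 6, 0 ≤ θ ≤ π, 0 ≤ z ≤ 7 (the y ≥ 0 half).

In cylindrical coordinates, x = r cos(θ), y = r sin(θ), z = z, and dV = r dr dθ dz.

The integrand becomes 30r z, so

    ∭_E (30z sqrt(x^2 + y^2)) dV = ∫_{0}^{π} ∫_{0}^{6} ∫_{0}^{7} (30r z) · r dz dr dθ.

Inner (z): 735r^2.
Middle (r from 0 to 6): 52920.
Outer (θ): 52920π.

Therefore the triple integral equals 52920π.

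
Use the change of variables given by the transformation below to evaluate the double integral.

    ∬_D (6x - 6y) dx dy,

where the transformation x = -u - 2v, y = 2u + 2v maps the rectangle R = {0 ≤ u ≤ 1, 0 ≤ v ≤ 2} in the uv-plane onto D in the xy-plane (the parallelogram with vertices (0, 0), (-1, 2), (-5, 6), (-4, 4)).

Compute the Jacobian determinant of (x, y) with respect to (u, v):

    ∂(x,y)/∂(u,v) = | -1  -2 | = (-1)(2) - (-2)(2) = 2.
                   | 2  2 |

Its absolute value is |J| = 2 (the area scaling factor).

Substituting x = -u - 2v, y = 2u + 2v into the integrand,

    6x - 6y → -18u - 24v,

so the integral becomes

    ∬_R (-18u - 24v) · |J| du dv = ∫_0^1 ∫_0^2 (-36u - 48v) dv du.

Inner (v): -72u - 96.
Outer (u): -132.

Therefore ∬_D (6x - 6y) dx dy = -132.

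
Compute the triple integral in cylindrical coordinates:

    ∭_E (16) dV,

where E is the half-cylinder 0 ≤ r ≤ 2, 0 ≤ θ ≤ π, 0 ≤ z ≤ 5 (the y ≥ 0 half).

In cylindrical coordinates, x = r cos(θ), y = r sin(θ), z = z, and dV = r dr dθ dz.

The integrand becomes 16, so

    ∭_E (16) dV = ∫_{0}^{π} ∫_{0}^{2} ∫_{0}^{5} (16) · r dz dr dθ.

Inner (z): 80r.
Middle (r from 0 to 2): 160.
Outer (θ): 160π.

Therefore the triple integral equals 160π.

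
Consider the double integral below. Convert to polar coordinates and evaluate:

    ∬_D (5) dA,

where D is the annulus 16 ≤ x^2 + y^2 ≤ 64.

The region D is 4 ≤ r ≤ 8, 0 ≤ θ ≤ 2π in polar coordinates, where x = r cos(θ), y = r sin(θ), and dA = r dr dθ.

Under the substitution, the integrand becomes 5, so

    ∬_D (5) dA = ∫_{0}^{2π} ∫_{4}^{8} (5) · r dr dθ.

Inner integral (in r): ∫_{4}^{8} (5) · r dr = 120.

Outer integral (in θ): ∫_{0}^{2π} (120) dθ = 240π.

Therefore ∬_D (5) dA = 240π.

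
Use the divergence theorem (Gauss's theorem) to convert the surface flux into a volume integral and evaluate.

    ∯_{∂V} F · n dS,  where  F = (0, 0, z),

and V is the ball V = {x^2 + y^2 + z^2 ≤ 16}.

By the divergence theorem,

    ∯_{∂V} F · n dS = ∭_V (∇ · F) dV.

Compute the divergence:
    ∇ · F = ∂F_x/∂x + ∂F_y/∂y + ∂F_z/∂z = 0 + 0 + 1 = 1.

In spherical coordinates, x = ρ sin(φ) cos(θ), y = ρ sin(φ) sin(θ), z = ρ cos(φ), dV = ρ^2 sin(φ) dρ dφ dθ, with 0 ≤ ρ ≤ 4, 0 ≤ φ ≤ π, 0 ≤ θ ≤ 2π.

The integrand, after substitution and multiplying by the volume element, becomes (1) · ρ^2 sin(φ), so

    ∭_V (∇·F) dV = ∫_0^{2π} ∫_0^{π} ∫_0^{4} (1) · ρ^2 sin(φ) dρ dφ dθ.

Inner (ρ from 0 to 4): 64sin(φ)/3.
Middle (φ from 0 to π): 128/3.
Outer (θ from 0 to 2π): 256π/3.

Therefore ∯_{∂V} F · n dS = 256π/3.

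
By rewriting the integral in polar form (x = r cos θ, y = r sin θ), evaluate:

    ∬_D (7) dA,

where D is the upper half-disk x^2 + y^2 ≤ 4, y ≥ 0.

The region D is 0 ≤ r ≤ 2, 0 ≤ θ ≤ π in polar coordinates, where x = r cos(θ), y = r sin(θ), and dA = r dr dθ.

Under the substitution, the integrand becomes 7, so

    ∬_D (7) dA = ∫_{0}^{π} ∫_{0}^{2} (7) · r dr dθ.

Inner integral (in r): ∫_{0}^{2} (7) · r dr = 14.

Outer integral (in θ): ∫_{0}^{π} (14) dθ = 14π.

Therefore ∬_D (7) dA = 14π.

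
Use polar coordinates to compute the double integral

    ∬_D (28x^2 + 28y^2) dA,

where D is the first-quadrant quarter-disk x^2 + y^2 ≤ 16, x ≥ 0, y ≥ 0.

The region D is 0 ≤ r ≤ 4, 0 ≤ θ ≤ π/2 in polar coordinates, where x = r cos(θ), y = r sin(θ), and dA = r dr dθ.

Under the substitution, the integrand becomes 28r^2, so

    ∬_D (28x^2 + 28y^2) dA = ∫_{0}^{π/2} ∫_{0}^{4} (28r^2) · r dr dθ.

Inner integral (in r): ∫_{0}^{4} (28r^2) · r dr = 1792.

Outer integral (in θ): ∫_{0}^{π/2} (1792) dθ = 896π.

Therefore ∬_D (28x^2 + 28y^2) dA = 896π.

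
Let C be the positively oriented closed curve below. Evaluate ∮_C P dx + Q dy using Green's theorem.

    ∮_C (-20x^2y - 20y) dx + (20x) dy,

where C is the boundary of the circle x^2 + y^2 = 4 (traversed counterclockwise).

Green's theorem converts the closed line integral into a double integral over the enclosed region D:

    ∮_C P dx + Q dy = ∬_D (∂Q/∂x - ∂P/∂y) dA.

Here P = -20x^2y - 20y, Q = 20x, so

    ∂Q/∂x = 20,    ∂P/∂y = -20x^2 - 20,
    ∂Q/∂x - ∂P/∂y = 20x^2 + 40.

D is the region x^2 + y^2 ≤ 4. Evaluating the double integral:

In polar coordinates (x = r cos θ, y = r sin θ, dA = r dr dθ) the integrand becomes 20r^2cos(θ)^2 + 40, so

    ∬_D (20x^2 + 40) dA = ∫_0^{2π} ∫_0^{2} (20r^2cos(θ)^2 + 40) · r dr dθ.

Inner (r from 0 to 2): 80cos(θ)^2 + 80.
Outer (θ from 0 to 2π): 240π.

Therefore ∮_C P dx + Q dy = 240π.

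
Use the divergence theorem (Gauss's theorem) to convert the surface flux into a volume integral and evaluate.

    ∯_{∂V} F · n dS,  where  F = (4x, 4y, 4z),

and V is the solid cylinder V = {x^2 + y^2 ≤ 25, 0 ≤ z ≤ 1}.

By the divergence theorem,

    ∯_{∂V} F · n dS = ∭_V (∇ · F) dV.

Compute the divergence:
    ∇ · F = ∂F_x/∂x + ∂F_y/∂y + ∂F_z/∂z = 4 + 4 + 4 = 12.

In cylindrical coordinates, x = r cos(θ), y = r sin(θ), z = z, dV = r dr dθ dz, with 0 ≤ r ≤ 5, 0 ≤ θ ≤ 2π, 0 ≤ z ≤ 1.

The integrand, after substitution and multiplying by the volume element, becomes (12) · r, so

    ∭_V (∇·F) dV = ∫_0^{2π} ∫_0^{5} ∫_0^{1} (12) · r dz dr dθ.

Inner (z from 0 to 1): 12r.
Middle (r from 0 to 5): 150.
Outer (θ from 0 to 2π): 300π.

Therefore ∯_{∂V} F · n dS = 300π.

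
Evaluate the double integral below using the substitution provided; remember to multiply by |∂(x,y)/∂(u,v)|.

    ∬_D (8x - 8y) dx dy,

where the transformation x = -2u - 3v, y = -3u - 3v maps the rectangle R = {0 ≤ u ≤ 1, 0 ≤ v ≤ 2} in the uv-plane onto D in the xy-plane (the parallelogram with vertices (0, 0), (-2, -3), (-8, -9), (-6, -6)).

Compute the Jacobian determinant of (x, y) with respect to (u, v):

    ∂(x,y)/∂(u,v) = | -2  -3 | = (-2)(-3) - (-3)(-3) = -3.
                   | -3  -3 |

Its absolute value is |J| = 3 (the area scaling factor).

Substituting x = -2u - 3v, y = -3u - 3v into the integrand,

    8x - 8y → 8u,

so the integral becomes

    ∬_R (8u) · |J| du dv = ∫_0^1 ∫_0^2 (24u) dv du.

Inner (v): 48u.
Outer (u): 24.

Therefore ∬_D (8x - 8y) dx dy = 24.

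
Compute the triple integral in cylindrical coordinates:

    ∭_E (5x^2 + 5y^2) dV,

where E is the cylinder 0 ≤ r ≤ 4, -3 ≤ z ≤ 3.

In cylindrical coordinates, x = r cos(θ), y = r sin(θ), z = z, and dV = r dr dθ dz.

The integrand becomes 5r^2, so

    ∭_E (5x^2 + 5y^2) dV = ∫_{0}^{2π} ∫_{0}^{4} ∫_{-3}^{3} (5r^2) · r dz dr dθ.

Inner (z): 30r^3.
Middle (r from 0 to 4): 1920.
Outer (θ): 3840π.

Therefore the triple integral equals 3840π.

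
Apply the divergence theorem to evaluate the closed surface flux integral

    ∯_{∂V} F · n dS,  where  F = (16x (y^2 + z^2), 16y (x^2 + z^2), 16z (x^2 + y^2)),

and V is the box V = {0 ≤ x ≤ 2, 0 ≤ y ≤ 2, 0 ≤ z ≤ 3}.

By the divergence theorem,

    ∯_{∂V} F · n dS = ∭_V (∇ · F) dV.

Compute the divergence:
    ∇ · F = ∂F_x/∂x + ∂F_y/∂y + ∂F_z/∂z = 16y^2 + 16z^2 + 16x^2 + 16z^2 + 16x^2 + 16y^2 = 32x^2 + 32y^2 + 32z^2.

V is a rectangular box, so dV = dx dy dz with 0 ≤ x ≤ 2, 0 ≤ y ≤ 2, 0 ≤ z ≤ 3.

Integrate (32x^2 + 32y^2 + 32z^2) over V as an iterated integral:

    ∭_V (∇·F) dV = ∫_0^{2} ∫_0^{2} ∫_0^{3} (32x^2 + 32y^2 + 32z^2) dz dy dx.

Inner (z from 0 to 3): 96x^2 + 96y^2 + 288.
Middle (y from 0 to 2): 192x^2 + 832.
Outer (x from 0 to 2): 2176.

Therefore ∯_{∂V} F · n dS = 2176.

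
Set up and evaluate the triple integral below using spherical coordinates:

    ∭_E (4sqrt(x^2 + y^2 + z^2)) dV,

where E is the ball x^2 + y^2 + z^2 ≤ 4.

In spherical coordinates, x = ρ sin(φ) cos(θ), y = ρ sin(φ) sin(θ), z = ρ cos(φ), and dV = ρ^2 sin(φ) dρ dφ dθ.

The integrand becomes 4ρ, so

    ∭_E (4sqrt(x^2 + y^2 + z^2)) dV = ∫_{0}^{2π} ∫_{0}^{π} ∫_{0}^{2} (4ρ) · ρ^2 sin(φ) dρ dφ dθ.

Inner (ρ): 16sin(φ).
Middle (φ): 32.
Outer (θ): 64π.

Therefore the triple integral equals 64π.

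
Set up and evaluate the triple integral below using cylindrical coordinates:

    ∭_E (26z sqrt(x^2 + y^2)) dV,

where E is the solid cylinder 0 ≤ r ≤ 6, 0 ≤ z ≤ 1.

In cylindrical coordinates, x = r cos(θ), y = r sin(θ), z = z, and dV = r dr dθ dz.

The integrand becomes 26r z, so

    ∭_E (26z sqrt(x^2 + y^2)) dV = ∫_{0}^{2π} ∫_{0}^{6} ∫_{0}^{1} (26r z) · r dz dr dθ.

Inner (z): 13r^2.
Middle (r from 0 to 6): 936.
Outer (θ): 1872π.

Therefore the triple integral equals 1872π.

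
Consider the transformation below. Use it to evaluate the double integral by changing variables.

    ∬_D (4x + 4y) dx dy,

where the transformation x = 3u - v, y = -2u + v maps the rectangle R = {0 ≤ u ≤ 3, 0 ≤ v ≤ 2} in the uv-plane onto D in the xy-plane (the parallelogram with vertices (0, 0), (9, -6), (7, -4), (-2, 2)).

Compute the Jacobian determinant of (x, y) with respect to (u, v):

    ∂(x,y)/∂(u,v) = | 3  -1 | = (3)(1) - (-1)(-2) = 1.
                   | -2  1 |

Its absolute value is |J| = 1 (the area scaling factor).

Substituting x = 3u - v, y = -2u + v into the integrand,

    4x + 4y → 4u,

so the integral becomes

    ∬_R (4u) · |J| du dv = ∫_0^3 ∫_0^2 (4u) dv du.

Inner (v): 8u.
Outer (u): 36.

Therefore ∬_D (4x + 4y) dx dy = 36.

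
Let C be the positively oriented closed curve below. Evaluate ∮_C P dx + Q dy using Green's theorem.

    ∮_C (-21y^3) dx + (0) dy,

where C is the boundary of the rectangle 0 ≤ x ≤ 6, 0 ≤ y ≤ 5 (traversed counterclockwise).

Green's theorem converts the closed line integral into a double integral over the enclosed region D:

    ∮_C P dx + Q dy = ∬_D (∂Q/∂x - ∂P/∂y) dA.

Here P = -21y^3, Q = 0, so

    ∂Q/∂x = 0,    ∂P/∂y = -63y^2,
    ∂Q/∂x - ∂P/∂y = 63y^2.

D is the region 0 ≤ x ≤ 6, 0 ≤ y ≤ 5. Evaluating the double integral:

    ∬_D (63y^2) dA = ∫_0^{6} ∫_0^{5} (63y^2) dy dx.

Inner (y from 0 to 5): 2625.
Outer (x from 0 to 6): 15750.

Therefore ∮_C P dx + Q dy = 15750.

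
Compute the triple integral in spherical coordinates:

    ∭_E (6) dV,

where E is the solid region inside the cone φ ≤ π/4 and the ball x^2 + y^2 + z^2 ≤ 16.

In spherical coordinates, x = ρ sin(φ) cos(θ), y = ρ sin(φ) sin(θ), z = ρ cos(φ), and dV = ρ^2 sin(φ) dρ dφ dθ.

The integrand becomes 6, so

    ∭_E (6) dV = ∫_{0}^{2π} ∫_{0}^{π/4} ∫_{0}^{4} (6) · ρ^2 sin(φ) dρ dφ dθ.

Inner (ρ): 128sin(φ).
Middle (φ): 128 - 64sqrt(2).
Outer (θ): 128π (2 - sqrt(2)).

Therefore the triple integral equals 128π (2 - sqrt(2)).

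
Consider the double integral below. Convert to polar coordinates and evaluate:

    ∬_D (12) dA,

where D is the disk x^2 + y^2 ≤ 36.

The region D is 0 ≤ r ≤ 6, 0 ≤ θ ≤ 2π in polar coordinates, where x = r cos(θ), y = r sin(θ), and dA = r dr dθ.

Under the substitution, the integrand becomes 12, so

    ∬_D (12) dA = ∫_{0}^{2π} ∫_{0}^{6} (12) · r dr dθ.

Inner integral (in r): ∫_{0}^{6} (12) · r dr = 216.

Outer integral (in θ): ∫_{0}^{2π} (216) dθ = 432π.

Therefore ∬_D (12) dA = 432π.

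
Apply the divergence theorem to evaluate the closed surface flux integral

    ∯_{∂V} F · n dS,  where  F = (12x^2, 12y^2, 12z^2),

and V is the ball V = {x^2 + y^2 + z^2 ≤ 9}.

By the divergence theorem,

    ∯_{∂V} F · n dS = ∭_V (∇ · F) dV.

Compute the divergence:
    ∇ · F = ∂F_x/∂x + ∂F_y/∂y + ∂F_z/∂z = 24x + 24y + 24z.

In spherical coordinates, x = ρ sin(φ) cos(θ), y = ρ sin(φ) sin(θ), z = ρ cos(φ), dV = ρ^2 sin(φ) dρ dφ dθ, with 0 ≤ ρ ≤ 3, 0 ≤ φ ≤ π, 0 ≤ θ ≤ 2π.

The integrand, after substitution and multiplying by the volume element, becomes (24ρ (sqrt(2)sin(φ)sin(θ + π/4) + cos(φ))) · ρ^2 sin(φ), so

    ∭_V (∇·F) dV = ∫_0^{2π} ∫_0^{π} ∫_0^{3} (24ρ (sqrt(2)sin(φ)sin(θ + π/4) + cos(φ))) · ρ^2 sin(φ) dρ dφ dθ.

Inner (ρ from 0 to 3): 486(sqrt(2)sin(φ)sin(θ + π/4) + cos(φ))sin(φ).
Middle (φ from 0 to π): 243sqrt(2)π sin(θ + π/4).
Outer (θ from 0 to 2π): 0.

Therefore ∯_{∂V} F · n dS = 0.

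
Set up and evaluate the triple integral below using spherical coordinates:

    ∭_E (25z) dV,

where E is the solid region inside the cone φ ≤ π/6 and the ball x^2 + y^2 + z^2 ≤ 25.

In spherical coordinates, x = ρ sin(φ) cos(θ), y = ρ sin(φ) sin(θ), z = ρ cos(φ), and dV = ρ^2 sin(φ) dρ dφ dθ.

The integrand becomes 25ρ cos(φ), so

    ∭_E (25z) dV = ∫_{0}^{2π} ∫_{0}^{π/6} ∫_{0}^{5} (25ρ cos(φ)) · ρ^2 sin(φ) dρ dφ dθ.

Inner (ρ): 15625sin(2φ)/8.
Middle (φ): 15625/32.
Outer (θ): 15625π/16.

Therefore the triple integral equals 15625π/16.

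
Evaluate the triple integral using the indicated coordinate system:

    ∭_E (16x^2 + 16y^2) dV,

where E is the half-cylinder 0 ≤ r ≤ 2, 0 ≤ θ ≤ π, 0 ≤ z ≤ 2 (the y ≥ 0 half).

In cylindrical coordinates, x = r cos(θ), y = r sin(θ), z = z, and dV = r dr dθ dz.

The integrand becomes 16r^2, so

    ∭_E (16x^2 + 16y^2) dV = ∫_{0}^{π} ∫_{0}^{2} ∫_{0}^{2} (16r^2) · r dz dr dθ.

Inner (z): 32r^3.
Middle (r from 0 to 2): 128.
Outer (θ): 128π.

Therefore the triple integral equals 128π.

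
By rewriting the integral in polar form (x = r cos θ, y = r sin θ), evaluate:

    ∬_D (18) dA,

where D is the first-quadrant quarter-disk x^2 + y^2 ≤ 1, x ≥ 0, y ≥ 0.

The region D is 0 ≤ r ≤ 1, 0 ≤ θ ≤ π/2 in polar coordinates, where x = r cos(θ), y = r sin(θ), and dA = r dr dθ.

Under the substitution, the integrand becomes 18, so

    ∬_D (18) dA = ∫_{0}^{π/2} ∫_{0}^{1} (18) · r dr dθ.

Inner integral (in r): ∫_{0}^{1} (18) · r dr = 9.

Outer integral (in θ): ∫_{0}^{π/2} (9) dθ = 9π/2.

Therefore ∬_D (18) dA = 9π/2.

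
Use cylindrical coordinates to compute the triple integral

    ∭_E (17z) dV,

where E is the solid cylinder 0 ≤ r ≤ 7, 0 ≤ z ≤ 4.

In cylindrical coordinates, x = r cos(θ), y = r sin(θ), z = z, and dV = r dr dθ dz.

The integrand becomes 17z, so

    ∭_E (17z) dV = ∫_{0}^{2π} ∫_{0}^{7} ∫_{0}^{4} (17z) · r dz dr dθ.

Inner (z): 136r.
Middle (r from 0 to 7): 3332.
Outer (θ): 6664π.

Therefore the triple integral equals 6664π.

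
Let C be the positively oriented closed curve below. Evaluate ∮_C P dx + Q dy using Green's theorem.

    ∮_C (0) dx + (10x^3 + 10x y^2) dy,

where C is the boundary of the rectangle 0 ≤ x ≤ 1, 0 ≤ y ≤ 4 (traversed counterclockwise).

Green's theorem converts the closed line integral into a double integral over the enclosed region D:

    ∮_C P dx + Q dy = ∬_D (∂Q/∂x - ∂P/∂y) dA.

Here P = 0, Q = 10x^3 + 10x y^2, so

    ∂Q/∂x = 30x^2 + 10y^2,    ∂P/∂y = 0,
    ∂Q/∂x - ∂P/∂y = 30x^2 + 10y^2.

D is the region 0 ≤ x ≤ 1, 0 ≤ y ≤ 4. Evaluating the double integral:

    ∬_D (30x^2 + 10y^2) dA = ∫_0^{1} ∫_0^{4} (30x^2 + 10y^2) dy dx.

Inner (y from 0 to 4): 120x^2 + 640/3.
Outer (x from 0 to 1): 760/3.

Therefore ∮_C P dx + Q dy = 760/3.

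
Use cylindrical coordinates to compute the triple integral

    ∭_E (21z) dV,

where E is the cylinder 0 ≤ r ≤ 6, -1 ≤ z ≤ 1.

In cylindrical coordinates, x = r cos(θ), y = r sin(θ), z = z, and dV = r dr dθ dz.

The integrand becomes 21z, so

    ∭_E (21z) dV = ∫_{0}^{2π} ∫_{0}^{6} ∫_{-1}^{1} (21z) · r dz dr dθ.

Inner (z): 0.
Middle (r from 0 to 6): 0.
Outer (θ): 0.

Therefore the triple integral equals 0.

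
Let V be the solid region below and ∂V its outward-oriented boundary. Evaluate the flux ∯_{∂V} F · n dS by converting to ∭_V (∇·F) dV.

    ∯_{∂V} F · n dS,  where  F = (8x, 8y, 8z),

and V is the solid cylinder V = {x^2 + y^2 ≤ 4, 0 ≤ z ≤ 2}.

By the divergence theorem,

    ∯_{∂V} F · n dS = ∭_V (∇ · F) dV.

Compute the divergence:
    ∇ · F = ∂F_x/∂x + ∂F_y/∂y + ∂F_z/∂z = 8 + 8 + 8 = 24.

In cylindrical coordinates, x = r cos(θ), y = r sin(θ), z = z, dV = r dr dθ dz, with 0 ≤ r ≤ 2, 0 ≤ θ ≤ 2π, 0 ≤ z ≤ 2.

The integrand, after substitution and multiplying by the volume element, becomes (24) · r, so

    ∭_V (∇·F) dV = ∫_0^{2π} ∫_0^{2} ∫_0^{2} (24) · r dz dr dθ.

Inner (z from 0 to 2): 48r.
Middle (r from 0 to 2): 96.
Outer (θ from 0 to 2π): 192π.

Therefore ∯_{∂V} F · n dS = 192π.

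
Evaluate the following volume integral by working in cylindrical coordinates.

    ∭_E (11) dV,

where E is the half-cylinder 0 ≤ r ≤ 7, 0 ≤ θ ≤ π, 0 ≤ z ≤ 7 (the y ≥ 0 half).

In cylindrical coordinates, x = r cos(θ), y = r sin(θ), z = z, and dV = r dr dθ dz.

The integrand becomes 11, so

    ∭_E (11) dV = ∫_{0}^{π} ∫_{0}^{7} ∫_{0}^{7} (11) · r dz dr dθ.

Inner (z): 77r.
Middle (r from 0 to 7): 3773/2.
Outer (θ): 3773π/2.

Therefore the triple integral equals 3773π/2.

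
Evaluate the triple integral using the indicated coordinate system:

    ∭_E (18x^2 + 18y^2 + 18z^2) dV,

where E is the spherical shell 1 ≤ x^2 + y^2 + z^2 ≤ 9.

In spherical coordinates, x = ρ sin(φ) cos(θ), y = ρ sin(φ) sin(θ), z = ρ cos(φ), and dV = ρ^2 sin(φ) dρ dφ dθ.

The integrand becomes 18ρ^2, so

    ∭_E (18x^2 + 18y^2 + 18z^2) dV = ∫_{0}^{2π} ∫_{0}^{π} ∫_{1}^{3} (18ρ^2) · ρ^2 sin(φ) dρ dφ dθ.

Inner (ρ): 4356sin(φ)/5.
Middle (φ): 8712/5.
Outer (θ): 17424π/5.

Therefore the triple integral equals 17424π/5.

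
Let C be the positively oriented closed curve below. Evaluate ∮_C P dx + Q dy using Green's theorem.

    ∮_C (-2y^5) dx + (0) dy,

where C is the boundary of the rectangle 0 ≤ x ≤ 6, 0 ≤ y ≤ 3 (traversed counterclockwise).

Green's theorem converts the closed line integral into a double integral over the enclosed region D:

    ∮_C P dx + Q dy = ∬_D (∂Q/∂x - ∂P/∂y) dA.

Here P = -2y^5, Q = 0, so

    ∂Q/∂x = 0,    ∂P/∂y = -10y^4,
    ∂Q/∂x - ∂P/∂y = 10y^4.

D is the region 0 ≤ x ≤ 6, 0 ≤ y ≤ 3. Evaluating the double integral:

    ∬_D (10y^4) dA = ∫_0^{6} ∫_0^{3} (10y^4) dy dx.

Inner (y from 0 to 3): 486.
Outer (x from 0 to 6): 2916.

Therefore ∮_C P dx + Q dy = 2916.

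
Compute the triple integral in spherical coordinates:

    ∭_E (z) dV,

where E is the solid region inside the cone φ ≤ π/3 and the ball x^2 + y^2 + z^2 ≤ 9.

In spherical coordinates, x = ρ sin(φ) cos(θ), y = ρ sin(φ) sin(θ), z = ρ cos(φ), and dV = ρ^2 sin(φ) dρ dφ dθ.

The integrand becomes ρ cos(φ), so

    ∭_E (z) dV = ∫_{0}^{2π} ∫_{0}^{π/3} ∫_{0}^{3} (ρ cos(φ)) · ρ^2 sin(φ) dρ dφ dθ.

Inner (ρ): 81sin(2φ)/8.
Middle (φ): 243/32.
Outer (θ): 243π/16.

Therefore the triple integral equals 243π/16.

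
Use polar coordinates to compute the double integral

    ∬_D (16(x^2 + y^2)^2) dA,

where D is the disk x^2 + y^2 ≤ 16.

The region D is 0 ≤ r ≤ 4, 0 ≤ θ ≤ 2π in polar coordinates, where x = r cos(θ), y = r sin(θ), and dA = r dr dθ.

Under the substitution, the integrand becomes 16r^4, so

    ∬_D (16(x^2 + y^2)^2) dA = ∫_{0}^{2π} ∫_{0}^{4} (16r^4) · r dr dθ.

Inner integral (in r): ∫_{0}^{4} (16r^4) · r dr = 32768/3.

Outer integral (in θ): ∫_{0}^{2π} (32768/3) dθ = 65536π/3.

Therefore ∬_D (16(x^2 + y^2)^2) dA = 65536π/3.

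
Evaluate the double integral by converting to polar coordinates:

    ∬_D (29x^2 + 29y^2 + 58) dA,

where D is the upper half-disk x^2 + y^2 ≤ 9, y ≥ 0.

The region D is 0 ≤ r ≤ 3, 0 ≤ θ ≤ π in polar coordinates, where x = r cos(θ), y = r sin(θ), and dA = r dr dθ.

Under the substitution, the integrand becomes 29r^2 + 58, so

    ∬_D (29x^2 + 29y^2 + 58) dA = ∫_{0}^{π} ∫_{0}^{3} (29r^2 + 58) · r dr dθ.

Inner integral (in r): ∫_{0}^{3} (29r^2 + 58) · r dr = 3393/4.

Outer integral (in θ): ∫_{0}^{π} (3393/4) dθ = 3393π/4.

Therefore ∬_D (29x^2 + 29y^2 + 58) dA = 3393π/4.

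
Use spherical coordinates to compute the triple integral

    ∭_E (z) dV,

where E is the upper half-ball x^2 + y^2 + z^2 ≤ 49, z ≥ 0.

In spherical coordinates, x = ρ sin(φ) cos(θ), y = ρ sin(φ) sin(θ), z = ρ cos(φ), and dV = ρ^2 sin(φ) dρ dφ dθ.

The integrand becomes ρ cos(φ), so

    ∭_E (z) dV = ∫_{0}^{2π} ∫_{0}^{π/2} ∫_{0}^{7} (ρ cos(φ)) · ρ^2 sin(φ) dρ dφ dθ.

Inner (ρ): 2401sin(2φ)/8.
Middle (φ): 2401/8.
Outer (θ): 2401π/4.

Therefore the triple integral equals 2401π/4.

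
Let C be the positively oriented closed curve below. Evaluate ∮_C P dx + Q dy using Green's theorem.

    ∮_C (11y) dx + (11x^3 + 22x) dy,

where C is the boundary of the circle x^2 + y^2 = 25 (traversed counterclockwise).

Green's theorem converts the closed line integral into a double integral over the enclosed region D:

    ∮_C P dx + Q dy = ∬_D (∂Q/∂x - ∂P/∂y) dA.

Here P = 11y, Q = 11x^3 + 22x, so

    ∂Q/∂x = 33x^2 + 22,    ∂P/∂y = 11,
    ∂Q/∂x - ∂P/∂y = 33x^2 + 11.

D is the region x^2 + y^2 ≤ 25. Evaluating the double integral:

In polar coordinates (x = r cos θ, y = r sin θ, dA = r dr dθ) the integrand becomes 33r^2cos(θ)^2 + 11, so

    ∬_D (33x^2 + 11) dA = ∫_0^{2π} ∫_0^{5} (33r^2cos(θ)^2 + 11) · r dr dθ.

Inner (r from 0 to 5): 20625cos(θ)^2/4 + 275/2.
Outer (θ from 0 to 2π): 21725π/4.

Therefore ∮_C P dx + Q dy = 21725π/4.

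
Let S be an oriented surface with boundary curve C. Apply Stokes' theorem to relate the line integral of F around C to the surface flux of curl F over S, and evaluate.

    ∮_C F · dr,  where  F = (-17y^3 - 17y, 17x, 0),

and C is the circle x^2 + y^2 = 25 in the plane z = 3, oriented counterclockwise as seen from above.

Let S be the flat disk x^2 + y^2 ≤ 25 in the plane z = 3, with upward unit normal n̂ = ẑ. By Stokes' theorem,

    ∮_C F · dr = ∬_S (∇ × F) · n̂ dS = ∬_D (curl F)_z dA,

where D is the disk x^2 + y^2 ≤ 25.

Compute the curl of F = (-17y^3 - 17y, 17x, 0):
    (∇ × F)_x = ∂F_z/∂y - ∂F_y/∂z = 0,
    (∇ × F)_y = ∂F_x/∂z - ∂F_z/∂x = 0,
    (∇ × F)_z = ∂F_y/∂x - ∂F_x/∂y = 51y^2 + 34.

On z = 3, (curl F)_z = 51y^2 + 34.

Convert to polar (x = r cos θ, y = r sin θ, dA = r dr dθ); the integrand becomes 51r^2sin(θ)^2 + 34, so

    ∬_D (curl F)_z dA = ∫_0^{2π} ∫_0^{5} (51r^2sin(θ)^2 + 34) · r dr dθ.

Inner (r from 0 to 5): 31875sin(θ)^2/4 + 425.
Outer (θ from 0 to 2π): 35275π/4.

Therefore ∮_C F · dr = 35275π/4.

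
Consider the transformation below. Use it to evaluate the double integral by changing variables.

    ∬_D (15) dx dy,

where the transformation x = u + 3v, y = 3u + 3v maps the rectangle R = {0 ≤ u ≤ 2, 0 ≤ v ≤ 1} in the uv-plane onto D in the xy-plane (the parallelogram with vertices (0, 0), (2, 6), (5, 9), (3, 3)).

Compute the Jacobian determinant of (x, y) with respect to (u, v):

    ∂(x,y)/∂(u,v) = | 1  3 | = (1)(3) - (3)(3) = -6.
                   | 3  3 |

Its absolute value is |J| = 6 (the area scaling factor).

Substituting x = u + 3v, y = 3u + 3v into the integrand,

    15 → 15,

so the integral becomes

    ∬_R (15) · |J| du dv = ∫_0^2 ∫_0^1 (90) dv du.

Inner (v): 90.
Outer (u): 180.

Therefore ∬_D (15) dx dy = 180.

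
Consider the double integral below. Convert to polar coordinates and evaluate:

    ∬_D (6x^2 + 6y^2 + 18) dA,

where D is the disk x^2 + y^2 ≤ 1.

The region D is 0 ≤ r ≤ 1, 0 ≤ θ ≤ 2π in polar coordinates, where x = r cos(θ), y = r sin(θ), and dA = r dr dθ.

Under the substitution, the integrand becomes 6r^2 + 18, so

    ∬_D (6x^2 + 6y^2 + 18) dA = ∫_{0}^{2π} ∫_{0}^{1} (6r^2 + 18) · r dr dθ.

Inner integral (in r): ∫_{0}^{1} (6r^2 + 18) · r dr = 21/2.

Outer integral (in θ): ∫_{0}^{2π} (21/2) dθ = 21π.

Therefore ∬_D (6x^2 + 6y^2 + 18) dA = 21π.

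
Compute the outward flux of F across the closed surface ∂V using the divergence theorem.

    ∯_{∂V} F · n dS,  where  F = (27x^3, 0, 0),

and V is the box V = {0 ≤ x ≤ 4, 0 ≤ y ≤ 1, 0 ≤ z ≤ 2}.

By the divergence theorem,

    ∯_{∂V} F · n dS = ∭_V (∇ · F) dV.

Compute the divergence:
    ∇ · F = ∂F_x/∂x + ∂F_y/∂y + ∂F_z/∂z = 81x^2 + 0 + 0 = 81x^2.

V is a rectangular box, so dV = dx dy dz with 0 ≤ x ≤ 4, 0 ≤ y ≤ 1, 0 ≤ z ≤ 2.

Integrate (81x^2) over V as an iterated integral:

    ∭_V (∇·F) dV = ∫_0^{4} ∫_0^{1} ∫_0^{2} (81x^2) dz dy dx.

Inner (z from 0 to 2): 162x^2.
Middle (y from 0 to 1): 162x^2.
Outer (x from 0 to 4): 3456.

Therefore ∯_{∂V} F · n dS = 3456.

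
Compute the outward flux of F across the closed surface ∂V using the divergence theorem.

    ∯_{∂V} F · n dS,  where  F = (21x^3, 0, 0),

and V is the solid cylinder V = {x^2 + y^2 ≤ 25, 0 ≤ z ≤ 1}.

By the divergence theorem,

    ∯_{∂V} F · n dS = ∭_V (∇ · F) dV.

Compute the divergence:
    ∇ · F = ∂F_x/∂x + ∂F_y/∂y + ∂F_z/∂z = 63x^2 + 0 + 0 = 63x^2.

In cylindrical coordinates, x = r cos(θ), y = r sin(θ), z = z, dV = r dr dθ dz, with 0 ≤ r ≤ 5, 0 ≤ θ ≤ 2π, 0 ≤ z ≤ 1.

The integrand, after substitution and multiplying by the volume element, becomes (63r^2cos(θ)^2) · r, so

    ∭_V (∇·F) dV = ∫_0^{2π} ∫_0^{5} ∫_0^{1} (63r^2cos(θ)^2) · r dz dr dθ.

Inner (z from 0 to 1): 63r^3cos(θ)^2.
Middle (r from 0 to 5): 39375cos(θ)^2/4.
Outer (θ from 0 to 2π): 39375π/4.

Therefore ∯_{∂V} F · n dS = 39375π/4.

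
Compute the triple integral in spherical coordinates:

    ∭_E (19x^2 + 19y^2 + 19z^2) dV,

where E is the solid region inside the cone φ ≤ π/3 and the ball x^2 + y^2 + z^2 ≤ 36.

In spherical coordinates, x = ρ sin(φ) cos(θ), y = ρ sin(φ) sin(θ), z = ρ cos(φ), and dV = ρ^2 sin(φ) dρ dφ dθ.

The integrand becomes 19ρ^2, so

    ∭_E (19x^2 + 19y^2 + 19z^2) dV = ∫_{0}^{2π} ∫_{0}^{π/3} ∫_{0}^{6} (19ρ^2) · ρ^2 sin(φ) dρ dφ dθ.

Inner (ρ): 147744sin(φ)/5.
Middle (φ): 73872/5.
Outer (θ): 147744π/5.

Therefore the triple integral equals 147744π/5.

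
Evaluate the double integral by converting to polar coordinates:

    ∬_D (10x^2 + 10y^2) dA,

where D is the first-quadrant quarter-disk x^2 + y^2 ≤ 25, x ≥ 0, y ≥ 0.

The region D is 0 ≤ r ≤ 5, 0 ≤ θ ≤ π/2 in polar coordinates, where x = r cos(θ), y = r sin(θ), and dA = r dr dθ.

Under the substitution, the integrand becomes 10r^2, so

    ∬_D (10x^2 + 10y^2) dA = ∫_{0}^{π/2} ∫_{0}^{5} (10r^2) · r dr dθ.

Inner integral (in r): ∫_{0}^{5} (10r^2) · r dr = 3125/2.

Outer integral (in θ): ∫_{0}^{π/2} (3125/2) dθ = 3125π/4.

Therefore ∬_D (10x^2 + 10y^2) dA = 3125π/4.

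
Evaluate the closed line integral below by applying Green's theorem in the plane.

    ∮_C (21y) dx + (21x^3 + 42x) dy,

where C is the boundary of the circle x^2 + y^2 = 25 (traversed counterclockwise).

Green's theorem converts the closed line integral into a double integral over the enclosed region D:

    ∮_C P dx + Q dy = ∬_D (∂Q/∂x - ∂P/∂y) dA.

Here P = 21y, Q = 21x^3 + 42x, so

    ∂Q/∂x = 63x^2 + 42,    ∂P/∂y = 21,
    ∂Q/∂x - ∂P/∂y = 63x^2 + 21.

D is the region x^2 + y^2 ≤ 25. Evaluating the double integral:

In polar coordinates (x = r cos θ, y = r sin θ, dA = r dr dθ) the integrand becomes 63r^2cos(θ)^2 + 21, so

    ∬_D (63x^2 + 21) dA = ∫_0^{2π} ∫_0^{5} (63r^2cos(θ)^2 + 21) · r dr dθ.

Inner (r from 0 to 5): 39375cos(θ)^2/4 + 525/2.
Outer (θ from 0 to 2π): 41475π/4.

Therefore ∮_C P dx + Q dy = 41475π/4.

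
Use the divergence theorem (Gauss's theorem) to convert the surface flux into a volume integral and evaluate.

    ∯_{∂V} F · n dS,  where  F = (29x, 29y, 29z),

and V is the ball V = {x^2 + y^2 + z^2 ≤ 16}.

By the divergence theorem,

    ∯_{∂V} F · n dS = ∭_V (∇ · F) dV.

Compute the divergence:
    ∇ · F = ∂F_x/∂x + ∂F_y/∂y + ∂F_z/∂z = 29 + 29 + 29 = 87.

In spherical coordinates, x = ρ sin(φ) cos(θ), y = ρ sin(φ) sin(θ), z = ρ cos(φ), dV = ρ^2 sin(φ) dρ dφ dθ, with 0 ≤ ρ ≤ 4, 0 ≤ φ ≤ π, 0 ≤ θ ≤ 2π.

The integrand, after substitution and multiplying by the volume element, becomes (87) · ρ^2 sin(φ), so

    ∭_V (∇·F) dV = ∫_0^{2π} ∫_0^{π} ∫_0^{4} (87) · ρ^2 sin(φ) dρ dφ dθ.

Inner (ρ from 0 to 4): 1856sin(φ).
Middle (φ from 0 to π): 3712.
Outer (θ from 0 to 2π): 7424π.

Therefore ∯_{∂V} F · n dS = 7424π.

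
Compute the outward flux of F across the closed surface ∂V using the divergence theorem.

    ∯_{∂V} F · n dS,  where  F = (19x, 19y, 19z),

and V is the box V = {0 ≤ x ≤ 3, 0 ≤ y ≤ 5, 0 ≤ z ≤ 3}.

By the divergence theorem,

    ∯_{∂V} F · n dS = ∭_V (∇ · F) dV.

Compute the divergence:
    ∇ · F = ∂F_x/∂x + ∂F_y/∂y + ∂F_z/∂z = 19 + 19 + 19 = 57.

V is a rectangular box, so dV = dx dy dz with 0 ≤ x ≤ 3, 0 ≤ y ≤ 5, 0 ≤ z ≤ 3.

Integrate (57) over V as an iterated integral:

    ∭_V (∇·F) dV = ∫_0^{3} ∫_0^{5} ∫_0^{3} (57) dz dy dx.

Inner (z from 0 to 3): 171.
Middle (y from 0 to 5): 855.
Outer (x from 0 to 3): 2565.

Therefore ∯_{∂V} F · n dS = 2565.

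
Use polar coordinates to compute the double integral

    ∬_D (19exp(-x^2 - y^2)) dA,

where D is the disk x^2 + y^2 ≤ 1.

The region D is 0 ≤ r ≤ 1, 0 ≤ θ ≤ 2π in polar coordinates, where x = r cos(θ), y = r sin(θ), and dA = r dr dθ.

Under the substitution, the integrand becomes 19exp(-r^2), so

    ∬_D (19exp(-x^2 - y^2)) dA = ∫_{0}^{2π} ∫_{0}^{1} (19exp(-r^2)) · r dr dθ.

Inner integral (in r): ∫_{0}^{1} (19exp(-r^2)) · r dr = 19/2 - 19exp(-1)/2.

Outer integral (in θ): ∫_{0}^{2π} (19/2 - 19exp(-1)/2) dθ = -19π exp(-1) + 19π.

Therefore ∬_D (19exp(-x^2 - y^2)) dA = -19π exp(-1) + 19π.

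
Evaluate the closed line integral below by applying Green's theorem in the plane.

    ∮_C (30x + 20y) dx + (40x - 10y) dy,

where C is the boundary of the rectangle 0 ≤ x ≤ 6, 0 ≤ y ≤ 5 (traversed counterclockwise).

Green's theorem converts the closed line integral into a double integral over the enclosed region D:

    ∮_C P dx + Q dy = ∬_D (∂Q/∂x - ∂P/∂y) dA.

Here P = 30x + 20y, Q = 40x - 10y, so

    ∂Q/∂x = 40,    ∂P/∂y = 20,
    ∂Q/∂x - ∂P/∂y = 20.

D is the region 0 ≤ x ≤ 6, 0 ≤ y ≤ 5. Evaluating the double integral:

    ∬_D (20) dA = ∫_0^{6} ∫_0^{5} (20) dy dx.

Inner (y from 0 to 5): 100.
Outer (x from 0 to 6): 600.

Therefore ∮_C P dx + Q dy = 600.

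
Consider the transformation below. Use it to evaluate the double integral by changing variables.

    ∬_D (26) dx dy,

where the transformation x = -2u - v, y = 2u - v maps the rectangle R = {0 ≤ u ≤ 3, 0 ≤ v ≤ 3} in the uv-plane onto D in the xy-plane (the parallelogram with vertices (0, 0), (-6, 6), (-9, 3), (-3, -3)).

Compute the Jacobian determinant of (x, y) with respect to (u, v):

    ∂(x,y)/∂(u,v) = | -2  -1 | = (-2)(-1) - (-1)(2) = 4.
                   | 2  -1 |

Its absolute value is |J| = 4 (the area scaling factor).

Substituting x = -2u - v, y = 2u - v into the integrand,

    26 → 26,

so the integral becomes

    ∬_R (26) · |J| du dv = ∫_0^3 ∫_0^3 (104) dv du.

Inner (v): 312.
Outer (u): 936.

Therefore ∬_D (26) dx dy = 936.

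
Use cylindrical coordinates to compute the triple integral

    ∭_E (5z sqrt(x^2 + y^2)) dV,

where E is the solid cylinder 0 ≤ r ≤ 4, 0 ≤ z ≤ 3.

In cylindrical coordinates, x = r cos(θ), y = r sin(θ), z = z, and dV = r dr dθ dz.

The integrand becomes 5r z, so

    ∭_E (5z sqrt(x^2 + y^2)) dV = ∫_{0}^{2π} ∫_{0}^{4} ∫_{0}^{3} (5r z) · r dz dr dθ.

Inner (z): 45r^2/2.
Middle (r from 0 to 4): 480.
Outer (θ): 960π.

Therefore the triple integral equals 960π.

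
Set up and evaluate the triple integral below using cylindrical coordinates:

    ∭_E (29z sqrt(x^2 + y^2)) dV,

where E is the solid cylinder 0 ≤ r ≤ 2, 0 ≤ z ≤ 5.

In cylindrical coordinates, x = r cos(θ), y = r sin(θ), z = z, and dV = r dr dθ dz.

The integrand becomes 29r z, so

    ∭_E (29z sqrt(x^2 + y^2)) dV = ∫_{0}^{2π} ∫_{0}^{2} ∫_{0}^{5} (29r z) · r dz dr dθ.

Inner (z): 725r^2/2.
Middle (r from 0 to 2): 2900/3.
Outer (θ): 5800π/3.

Therefore the triple integral equals 5800π/3.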